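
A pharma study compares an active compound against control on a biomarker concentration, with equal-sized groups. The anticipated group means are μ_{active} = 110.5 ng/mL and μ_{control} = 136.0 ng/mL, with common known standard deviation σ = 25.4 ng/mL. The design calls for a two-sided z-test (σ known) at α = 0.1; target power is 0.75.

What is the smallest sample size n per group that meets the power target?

n = 11 per group

Standardized effect: d = |μ_{active} − μ_{control}| / σ = |110.5 − 136.0| / 25.4 = 1.0039
Set Φ(δ − 1.645) = 0.75; then δ − 1.645 = Φ⁻¹(0.75) = 0.674, giving δ = 2.319.
(The Φ(−δ − z_{α/2}) term is vanishingly small for δ > 0 and is dropped in the standard sample-size formula.)
δ = d·√(n/2) ⇒ n = 2(δ/d)² = 2 × (2.319 / 1.0039)² = 10.67.
Round up to the next whole unit.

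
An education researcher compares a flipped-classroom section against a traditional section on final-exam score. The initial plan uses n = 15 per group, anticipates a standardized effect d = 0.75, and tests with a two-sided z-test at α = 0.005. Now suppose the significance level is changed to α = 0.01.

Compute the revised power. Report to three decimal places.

δ = d·√(n/2) = 0.75 × √(15/2) = 2.0540 (unchanged). New critical value: z_{0.005} = 2.576.
Revised power = Φ(δ − 2.576) + Φ(−δ − 2.576) = Φ(-0.522) + Φ(-4.630) = 0.3009 + 0.0000 = 0.3009.

Power ≈ 0.301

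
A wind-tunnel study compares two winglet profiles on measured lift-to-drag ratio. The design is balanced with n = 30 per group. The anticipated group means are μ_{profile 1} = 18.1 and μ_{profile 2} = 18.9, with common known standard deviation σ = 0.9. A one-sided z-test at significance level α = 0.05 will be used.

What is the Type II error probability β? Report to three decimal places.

β ≈ 0.036

Standardized effect: d = |μ_{profile 1} − μ_{profile 2}| / σ = |18.1 − 18.9| / 0.9 = 0.8889
Noncentrality parameter: δ = d·√(n/2) = 0.8889 × √(30/2) = 3.4427
Critical value for a one-sided test at α = 0.05: z_α = 1.645.
Power = P(Z > 1.645 − δ) = Φ(1.798) = 0.9639.
Type II error: β = 1 − power = 1 − 0.9639 = 0.0361.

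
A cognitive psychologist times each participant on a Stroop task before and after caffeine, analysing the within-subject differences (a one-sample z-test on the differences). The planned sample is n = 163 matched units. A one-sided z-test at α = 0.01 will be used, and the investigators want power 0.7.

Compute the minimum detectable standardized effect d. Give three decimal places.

Need Φ(δ − 2.326) = 0.7, so δ = 2.326 + 0.524 = 2.851.
δ = d·√n ⇒ d = δ/√n = 2.851/√163 = 0.2233.

d ≈ 0.223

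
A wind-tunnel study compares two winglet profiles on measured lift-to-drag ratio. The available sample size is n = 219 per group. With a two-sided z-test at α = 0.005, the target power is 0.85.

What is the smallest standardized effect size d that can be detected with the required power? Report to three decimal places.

Need Φ(δ − 2.807) = 0.85, so δ = 2.807 + 1.036 = 3.843.
(Lower-tail contribution to power is negligible for δ > 0.)
δ = d·√(n/2) ⇒ d = δ/√(n/2) = 3.843/√(219/2) = 0.3673.

d ≈ 0.367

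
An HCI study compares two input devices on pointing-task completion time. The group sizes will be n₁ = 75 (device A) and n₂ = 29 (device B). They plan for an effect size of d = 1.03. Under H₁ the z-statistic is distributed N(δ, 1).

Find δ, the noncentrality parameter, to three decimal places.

δ ≈ 4.710

The noncentrality parameter scales effect size by the design's sample-size factor: δ = d / √(1/n₁ + 1/n₂) = 1.03 / √(1/75 + 1/29) = 4.7103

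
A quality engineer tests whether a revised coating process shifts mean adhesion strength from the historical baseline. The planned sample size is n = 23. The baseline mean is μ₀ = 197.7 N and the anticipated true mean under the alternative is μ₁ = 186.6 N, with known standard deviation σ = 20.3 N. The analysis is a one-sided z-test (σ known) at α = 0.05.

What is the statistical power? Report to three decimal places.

Standardized effect: d = |μ₁ − μ₀| / σ = |186.6 − 197.7| / 20.3 = 0.5468
Noncentrality parameter: δ = d·√n = 0.5468 × √23 = 2.6224
One-sided α = 0.05 → critical value z_{0.05} = 1.645.
Power = Φ(δ − 1.645) = Φ(0.977) = 0.8358.

Power ≈ 0.836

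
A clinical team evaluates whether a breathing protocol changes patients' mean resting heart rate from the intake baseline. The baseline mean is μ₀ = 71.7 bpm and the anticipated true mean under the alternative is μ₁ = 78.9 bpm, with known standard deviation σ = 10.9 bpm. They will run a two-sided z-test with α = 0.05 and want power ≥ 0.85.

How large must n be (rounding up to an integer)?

Standardized effect: d = |μ₁ − μ₀| / σ = |78.9 − 71.7| / 10.9 = 0.6606
Set Φ(δ − 1.960) = 0.85; then δ − 1.960 = Φ⁻¹(0.85) = 1.036, giving δ = 2.996.
(Ignoring the negligible lower-tail rejection probability gives the usual closed-form inversion.)
δ = d·√n ⇒ n = (δ/d)² = (2.996 / 0.6606)² = 20.58.
Rounding up, n = 21.

n = 21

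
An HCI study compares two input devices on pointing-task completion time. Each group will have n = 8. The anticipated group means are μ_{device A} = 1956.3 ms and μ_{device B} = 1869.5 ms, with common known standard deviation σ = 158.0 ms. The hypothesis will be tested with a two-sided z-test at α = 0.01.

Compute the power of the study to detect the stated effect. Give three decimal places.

Power ≈ 0.070

Standardized effect: d = |μ_{device A} − μ_{device B}| / σ = |1956.3 − 1869.5| / 158.0 = 0.5494
Noncentrality parameter: δ = d·√(n/2) = 0.5494 × √(8/2) = 1.0987
Critical value for a two-sided test at α = 0.01: z_{α/2} = 2.576.
Power = Φ(δ − 2.576) + Φ(−δ − 2.576) = Φ(-1.477) + Φ(-3.675) = 0.0698 + 0.0001 = 0.0699.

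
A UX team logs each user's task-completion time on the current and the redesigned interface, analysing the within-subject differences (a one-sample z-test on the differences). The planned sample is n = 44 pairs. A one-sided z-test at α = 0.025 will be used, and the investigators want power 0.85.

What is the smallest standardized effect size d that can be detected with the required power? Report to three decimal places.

Need Φ(δ − 1.960) = 0.85, so δ = 1.960 + 1.036 = 2.996.
δ = d·√n ⇒ d = δ/√n = 2.996/√44 = 0.4517.

d ≈ 0.452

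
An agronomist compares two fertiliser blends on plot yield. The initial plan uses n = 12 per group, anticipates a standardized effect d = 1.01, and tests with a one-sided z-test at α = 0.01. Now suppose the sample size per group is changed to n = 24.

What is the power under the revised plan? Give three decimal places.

With n = 24 per group: δ = d·√(n/2) = 1.01 × √(24/2) = 3.4987. Critical value z_{0.01} = 2.326.
Revised power = P(Z > 2.326 − δ) = Φ(1.172) = 0.8795.

Power ≈ 0.879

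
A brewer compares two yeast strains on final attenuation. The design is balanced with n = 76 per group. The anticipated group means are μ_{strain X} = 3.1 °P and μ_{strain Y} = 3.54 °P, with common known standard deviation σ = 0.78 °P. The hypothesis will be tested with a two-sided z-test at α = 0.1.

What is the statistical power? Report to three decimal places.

Power ≈ 0.967

Standardized effect: d = |μ_{strain X} − μ_{strain Y}| / σ = |3.1 − 3.54| / 0.78 = 0.5641
Noncentrality parameter: δ = d·√(n/2) = 0.5641 × √(76/2) = 3.4774
Critical value for a two-sided test at α = 0.1: z_{α/2} = 1.645.
Power = Φ(δ − 1.645) + Φ(−δ − 1.645) = Φ(1.833) + Φ(-5.122) = 0.9666 + 0.0000 = 0.9666.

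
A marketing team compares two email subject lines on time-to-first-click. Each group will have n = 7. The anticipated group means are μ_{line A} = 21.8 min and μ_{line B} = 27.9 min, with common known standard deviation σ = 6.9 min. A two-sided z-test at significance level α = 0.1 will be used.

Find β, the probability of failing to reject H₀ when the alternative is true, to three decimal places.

β ≈ 0.496

Standardized effect: d = |μ_{line A} − μ_{line B}| / σ = |21.8 − 27.9| / 6.9 = 0.8841
Noncentrality parameter: δ = d·√(n/2) = 0.8841 × √(7/2) = 1.6539
Two-sided α = 0.1 → critical value z_{0.05} = 1.645.
Power = Φ(δ − 1.645) + Φ(−δ − 1.645) = Φ(0.009) + Φ(-3.299) = 0.5036 + 0.0005 = 0.5041.
Type II error: β = 1 − power = 1 − 0.5041 = 0.4959.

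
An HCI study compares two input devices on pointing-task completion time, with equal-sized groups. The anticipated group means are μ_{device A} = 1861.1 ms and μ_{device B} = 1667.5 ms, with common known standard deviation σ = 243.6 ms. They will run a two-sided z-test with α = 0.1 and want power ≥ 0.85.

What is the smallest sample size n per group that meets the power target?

Standardized effect: d = |μ_{device A} − μ_{device B}| / σ = |1861.1 − 1667.5| / 243.6 = 0.7947
For power 0.85 need Φ(δ − z_{0.05}) = 0.85, so δ = z_{0.05} + z_{0.15} = 1.645 + 1.036 = 2.681.
(For δ > 0 the lower-tail rejection region contributes negligibly to power, so the one-term inversion is standard.)
δ = d·√(n/2) ⇒ n = 2(δ/d)² = 2 × (2.681 / 0.7947)² = 22.76.
Round up to the next whole unit.

n = 23 per group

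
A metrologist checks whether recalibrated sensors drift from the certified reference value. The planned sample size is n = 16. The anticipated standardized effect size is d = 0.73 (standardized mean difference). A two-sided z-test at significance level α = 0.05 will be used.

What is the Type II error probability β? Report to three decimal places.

β ≈ 0.169

Noncentrality parameter: δ = d·√n = 0.73 × √16 = 2.9200
Two-sided α = 0.05 → critical value z_{0.025} = 1.960.
Power = Φ(δ − 1.960) + Φ(−δ − 1.960) = Φ(0.960) + Φ(-4.880) = 0.8315 + 0.0000 = 0.8315.
Type II error: β = 1 − power = 1 − 0.8315 = 0.1685.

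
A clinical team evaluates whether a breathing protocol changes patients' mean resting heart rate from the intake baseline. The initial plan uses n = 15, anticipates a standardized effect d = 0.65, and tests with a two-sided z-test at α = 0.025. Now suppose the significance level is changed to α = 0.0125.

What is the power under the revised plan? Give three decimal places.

δ = d·√n = 0.65 × √15 = 2.5174 (unchanged). New critical value: z_{0.0063} = 2.498.
Revised power = Φ(δ − 2.498) + Φ(−δ − 2.498) = Φ(0.020) + Φ(-5.015) = 0.5079 + 0.0000 = 0.5079.

Power ≈ 0.508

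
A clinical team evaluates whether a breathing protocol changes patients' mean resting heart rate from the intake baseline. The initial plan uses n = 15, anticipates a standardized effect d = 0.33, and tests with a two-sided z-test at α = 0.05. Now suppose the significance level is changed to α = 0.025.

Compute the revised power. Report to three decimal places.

δ = d·√n = 0.33 × √15 = 1.2781 (unchanged). New critical value: z_{0.0125} = 2.241.
Revised power = Φ(δ − 2.241) + Φ(−δ − 2.241) = Φ(-0.963) + Φ(-3.519) = 0.1677 + 0.0002 = 0.1679.

Power ≈ 0.168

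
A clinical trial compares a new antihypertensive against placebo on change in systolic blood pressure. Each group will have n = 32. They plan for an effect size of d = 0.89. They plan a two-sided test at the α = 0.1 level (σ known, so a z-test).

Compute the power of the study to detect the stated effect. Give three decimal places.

Power ≈ 0.972

Noncentrality parameter: δ = d·√(n/2) = 0.89 × √(32/2) = 3.5600
Critical value for a two-sided test at α = 0.1: z_{α/2} = 1.645.
Power = Φ(δ − 1.645) + Φ(−δ − 1.645) = Φ(1.915) + Φ(-5.205) = 0.9723 + 0.0000 = 0.9723.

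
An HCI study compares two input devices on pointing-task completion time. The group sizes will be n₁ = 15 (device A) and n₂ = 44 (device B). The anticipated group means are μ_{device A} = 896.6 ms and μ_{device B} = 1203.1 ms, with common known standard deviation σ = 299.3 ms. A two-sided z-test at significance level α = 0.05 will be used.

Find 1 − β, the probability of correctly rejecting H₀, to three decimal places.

Standardized effect: d = |μ_{device A} − μ_{device B}| / σ = |896.6 − 1203.1| / 299.3 = 1.0241
Noncentrality parameter: δ = d / √(1/n₁ + 1/n₂) = 1.0241 / √(1/15 + 1/44) = 3.4251
Critical value for a two-sided test at α = 0.05: z_{α/2} = 1.960.
Power = Φ(δ − 1.960) + Φ(−δ − 1.960) = Φ(1.465) + Φ(-5.385) = 0.9286 + 0.0000 = 0.9286.

Power ≈ 0.929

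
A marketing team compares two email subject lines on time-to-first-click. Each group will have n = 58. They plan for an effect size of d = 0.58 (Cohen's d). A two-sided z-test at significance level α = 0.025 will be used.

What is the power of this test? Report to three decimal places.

Noncentrality parameter: δ = d·√(n/2) = 0.58 × √(58/2) = 3.1234
Critical value for a two-sided test at α = 0.025: z_{α/2} = 2.241.
Power = Φ(δ − 2.241) + Φ(−δ − 2.241) = Φ(0.882) + Φ(-5.365) = 0.8111 + 0.0000 = 0.8111.

Power ≈ 0.811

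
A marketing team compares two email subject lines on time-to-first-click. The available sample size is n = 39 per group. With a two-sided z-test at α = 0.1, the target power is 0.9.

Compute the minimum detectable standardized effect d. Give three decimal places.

d ≈ 0.663

Need Φ(δ − 1.645) = 0.9, so δ = 1.645 + 1.282 = 2.926.
(Lower-tail contribution to power is negligible for δ > 0.)
δ = d·√(n/2) ⇒ d = δ/√(n/2) = 2.926/√(39/2) = 0.6627.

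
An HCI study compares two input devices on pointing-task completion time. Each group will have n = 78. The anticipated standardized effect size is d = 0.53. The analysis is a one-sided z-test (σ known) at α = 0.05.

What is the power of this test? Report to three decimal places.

Noncentrality parameter: δ = d·√(n/2) = 0.53 × √(78/2) = 3.3098
Critical value for a one-sided test at α = 0.05: z_α = 1.645.
Power = Φ(δ − 1.645) = Φ(1.665) = 0.9520.

Power ≈ 0.952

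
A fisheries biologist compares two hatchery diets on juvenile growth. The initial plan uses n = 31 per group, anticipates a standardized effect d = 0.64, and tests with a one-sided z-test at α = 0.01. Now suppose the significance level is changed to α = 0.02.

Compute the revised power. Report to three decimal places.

δ = d·√(n/2) = 0.64 × √(31/2) = 2.5197 (unchanged). New critical value: z_{0.02} = 2.054.
Revised power = Φ(δ − 2.054) = Φ(0.466) = 0.6794.

Power ≈ 0.679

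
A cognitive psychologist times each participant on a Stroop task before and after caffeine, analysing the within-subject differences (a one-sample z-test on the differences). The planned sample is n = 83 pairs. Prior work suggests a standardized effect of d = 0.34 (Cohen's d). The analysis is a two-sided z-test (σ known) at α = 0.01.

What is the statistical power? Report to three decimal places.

Power ≈ 0.699

Noncentrality parameter: δ = d·√n = 0.34 × √83 = 3.0975
Critical value for a two-sided test at α = 0.01: z_{α/2} = 2.576.
Power = Φ(δ − 2.576) + Φ(−δ − 2.576) = Φ(0.522) + Φ(-5.673) = 0.6991 + 0.0000 = 0.6991.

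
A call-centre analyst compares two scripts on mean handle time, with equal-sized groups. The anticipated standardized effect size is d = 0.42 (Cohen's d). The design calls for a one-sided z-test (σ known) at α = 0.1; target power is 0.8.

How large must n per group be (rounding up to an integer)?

Set Φ(δ − 1.282) = 0.8; then δ − 1.282 = Φ⁻¹(0.8) = 0.842, giving δ = 2.123.
δ = d·√(n/2) ⇒ n = 2(δ/d)² = 2 × (2.123 / 0.42)² = 51.11.
Rounding up, n = 52 per group.

n = 52 per group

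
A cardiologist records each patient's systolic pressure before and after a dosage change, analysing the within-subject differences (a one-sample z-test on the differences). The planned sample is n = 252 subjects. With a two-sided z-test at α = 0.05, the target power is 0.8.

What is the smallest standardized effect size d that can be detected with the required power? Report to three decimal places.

Need Φ(δ − 1.960) = 0.8, so δ = 1.960 + 0.842 = 2.802.
(Lower-tail contribution to power is negligible for δ > 0.)
δ = d·√n ⇒ d = δ/√n = 2.802/√252 = 0.1765.

d ≈ 0.176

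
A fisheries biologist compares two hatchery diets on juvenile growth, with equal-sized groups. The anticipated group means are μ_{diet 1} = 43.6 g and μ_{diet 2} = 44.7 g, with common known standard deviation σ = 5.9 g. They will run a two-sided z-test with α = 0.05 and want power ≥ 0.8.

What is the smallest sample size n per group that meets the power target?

n = 452 per group

Standardized effect: d = |μ_{diet 1} − μ_{diet 2}| / σ = |43.6 − 44.7| / 5.9 = 0.1864
For power 0.8 need Φ(δ − z_{0.025}) = 0.8, so δ = z_{0.025} + z_{0.20} = 1.960 + 0.842 = 2.802.
(For δ > 0 the lower-tail rejection region contributes negligibly to power, so the one-term inversion is standard.)
δ = d·√(n/2) ⇒ n = 2(δ/d)² = 2 × (2.802 / 0.1864)² = 451.60.
Rounding up, n = 452 per group.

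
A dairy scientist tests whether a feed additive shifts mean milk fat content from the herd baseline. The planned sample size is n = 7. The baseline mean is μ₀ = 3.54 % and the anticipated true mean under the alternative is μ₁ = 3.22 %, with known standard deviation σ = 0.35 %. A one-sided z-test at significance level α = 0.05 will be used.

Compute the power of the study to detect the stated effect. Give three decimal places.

Standardized effect: d = |μ₁ − μ₀| / σ = |3.22 − 3.54| / 0.35 = 0.9143
Noncentrality parameter: δ = d·√n = 0.9143 × √7 = 2.4190
Critical value for a one-sided test at α = 0.05: z_α = 1.645.
Power = Φ(δ − 1.645) = Φ(0.774) = 0.7806.

Power ≈ 0.781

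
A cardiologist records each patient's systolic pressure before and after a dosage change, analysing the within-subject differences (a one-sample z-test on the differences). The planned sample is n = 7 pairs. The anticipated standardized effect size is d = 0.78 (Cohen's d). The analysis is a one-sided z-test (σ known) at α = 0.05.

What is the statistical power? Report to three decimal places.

Power ≈ 0.662

Noncentrality parameter: δ = d·√n = 0.78 × √7 = 2.0637
One-sided α = 0.05 → critical value z_{0.05} = 1.645.
Power = P(Z > 1.645 − δ) = Φ(0.419) = 0.6623.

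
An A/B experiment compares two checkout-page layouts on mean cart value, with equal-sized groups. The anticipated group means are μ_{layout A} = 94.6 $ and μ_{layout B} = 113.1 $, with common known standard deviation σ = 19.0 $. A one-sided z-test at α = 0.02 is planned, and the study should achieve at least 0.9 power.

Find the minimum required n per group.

n = 24 per group

Standardized effect: d = |μ_{layout A} − μ_{layout B}| / σ = |94.6 − 113.1| / 19.0 = 0.9737
Set Φ(δ − 2.054) = 0.9; then δ − 2.054 = Φ⁻¹(0.9) = 1.282, giving δ = 3.335.
δ = d·√(n/2) ⇒ n = 2(δ/d)² = 2 × (3.335 / 0.9737)² = 23.47.
Rounding up, n = 24 per group.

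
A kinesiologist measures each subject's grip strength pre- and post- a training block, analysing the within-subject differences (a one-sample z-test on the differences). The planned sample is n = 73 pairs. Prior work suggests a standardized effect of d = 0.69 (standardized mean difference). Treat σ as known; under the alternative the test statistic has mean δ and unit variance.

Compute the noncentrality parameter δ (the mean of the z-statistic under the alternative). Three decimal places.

δ ≈ 5.895

δ = d·√n = 0.69 × √73 = 5.8954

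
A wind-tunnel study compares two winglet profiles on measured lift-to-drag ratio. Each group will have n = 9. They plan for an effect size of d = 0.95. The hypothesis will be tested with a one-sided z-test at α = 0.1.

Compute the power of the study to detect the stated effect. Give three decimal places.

Noncentrality parameter: δ = d·√(n/2) = 0.95 × √(9/2) = 2.0153
One-sided α = 0.1 → critical value z_{0.1} = 1.282.
Power = P(Z > 1.282 − δ) = Φ(0.734) = 0.7684.

Power ≈ 0.768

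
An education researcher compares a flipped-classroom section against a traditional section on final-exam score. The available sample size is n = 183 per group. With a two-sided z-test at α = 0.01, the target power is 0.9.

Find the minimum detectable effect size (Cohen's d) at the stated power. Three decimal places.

Need Φ(δ − 2.576) = 0.9, so δ = 2.576 + 1.282 = 3.857.
(Lower-tail contribution to power is negligible for δ > 0.)
δ = d·√(n/2) ⇒ d = δ/√(n/2) = 3.857/√(183/2) = 0.4033.

d ≈ 0.403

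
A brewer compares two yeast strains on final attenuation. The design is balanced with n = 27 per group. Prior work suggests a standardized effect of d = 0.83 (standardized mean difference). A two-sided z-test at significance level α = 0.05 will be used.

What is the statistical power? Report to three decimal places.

Power ≈ 0.862

Noncentrality parameter: δ = d·√(n/2) = 0.83 × √(27/2) = 3.0496
Two-sided α = 0.05 → critical value z_{0.025} = 1.960.
Power = Φ(δ − 1.960) + Φ(−δ − 1.960) = Φ(1.090) + Φ(-5.010) = 0.8621 + 0.0000 = 0.8621.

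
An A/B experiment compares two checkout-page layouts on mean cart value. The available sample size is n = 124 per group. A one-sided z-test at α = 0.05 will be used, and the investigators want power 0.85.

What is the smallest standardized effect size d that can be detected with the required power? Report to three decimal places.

Need Φ(δ − 1.645) = 0.85, so δ = 1.645 + 1.036 = 2.681.
δ = d·√(n/2) ⇒ d = δ/√(n/2) = 2.681/√(124/2) = 0.3405.

d ≈ 0.341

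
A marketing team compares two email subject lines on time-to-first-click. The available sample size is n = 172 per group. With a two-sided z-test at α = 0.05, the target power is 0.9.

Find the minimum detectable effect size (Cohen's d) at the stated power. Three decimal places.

d ≈ 0.350

Required noncentrality: δ = z_{0.025} + z_{0.10} = 1.960 + 1.282 = 3.242.
(The second rejection-region term Φ(−δ − z_{α/2}) is negligible and dropped.)
δ = d·√(n/2) ⇒ d = δ/√(n/2) = 3.242/√(172/2) = 0.3495.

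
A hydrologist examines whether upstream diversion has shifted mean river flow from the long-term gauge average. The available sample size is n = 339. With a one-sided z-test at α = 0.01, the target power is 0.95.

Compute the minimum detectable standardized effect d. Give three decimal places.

Required noncentrality: δ = z_{0.01} + z_{0.05} = 2.326 + 1.645 = 3.971.
δ = d·√n ⇒ d = δ/√n = 3.971/√339 = 0.2157.

d ≈ 0.216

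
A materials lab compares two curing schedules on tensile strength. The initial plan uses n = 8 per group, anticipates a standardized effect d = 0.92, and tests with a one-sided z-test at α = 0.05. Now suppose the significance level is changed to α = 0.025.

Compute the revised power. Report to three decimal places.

δ = d·√(n/2) = 0.92 × √(8/2) = 1.8400 (unchanged). New critical value: z_{0.025} = 1.960.
Revised power = P(Z > 1.960 − δ) = Φ(-0.120) = 0.4523.

Power ≈ 0.452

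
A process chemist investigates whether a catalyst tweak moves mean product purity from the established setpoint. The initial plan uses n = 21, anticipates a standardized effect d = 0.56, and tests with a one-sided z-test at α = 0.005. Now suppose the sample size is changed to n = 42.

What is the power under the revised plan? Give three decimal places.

Power ≈ 0.854

With n = 42: δ = d·√n = 0.56 × √42 = 3.6292. Critical value z_{0.005} = 2.576.
Revised power = Φ(δ − 2.576) = Φ(1.053) = 0.8539.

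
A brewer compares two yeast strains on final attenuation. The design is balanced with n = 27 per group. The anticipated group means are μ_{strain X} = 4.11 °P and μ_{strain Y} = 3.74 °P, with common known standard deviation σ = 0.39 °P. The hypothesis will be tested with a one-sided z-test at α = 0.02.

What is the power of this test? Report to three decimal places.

Standardized effect: d = |μ_{strain X} − μ_{strain Y}| / σ = |4.11 − 3.74| / 0.39 = 0.9487
Noncentrality parameter: δ = d·√(n/2) = 0.9487 × √(27/2) = 3.4858
Critical value for a one-sided test at α = 0.02: z_α = 2.054.
Power = P(Z > 2.054 − δ) = Φ(1.432) = 0.9239.

Power ≈ 0.924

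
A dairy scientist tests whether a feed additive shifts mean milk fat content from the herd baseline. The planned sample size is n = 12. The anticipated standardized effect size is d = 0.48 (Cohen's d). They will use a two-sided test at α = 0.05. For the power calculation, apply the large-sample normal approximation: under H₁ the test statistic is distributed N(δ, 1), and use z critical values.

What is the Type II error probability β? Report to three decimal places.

β ≈ 0.617

Noncentrality parameter: δ = d·√n = 0.48 × √12 = 1.6628
Two-sided α = 0.05 → critical value z_{0.025} = 1.960.
Power = Φ(δ − 1.960) + Φ(−δ − 1.960) = Φ(-0.297) + Φ(-3.623) = 0.3832 + 0.0001 = 0.3833.
Type II error: β = 1 − power = 1 − 0.3833 = 0.6167.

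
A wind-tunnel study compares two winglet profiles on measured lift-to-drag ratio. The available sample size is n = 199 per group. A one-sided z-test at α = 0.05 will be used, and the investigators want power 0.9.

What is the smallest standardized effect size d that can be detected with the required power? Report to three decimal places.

Need Φ(δ − 1.645) = 0.9, so δ = 1.645 + 1.282 = 2.926.
δ = d·√(n/2) ⇒ d = δ/√(n/2) = 2.926/√(199/2) = 0.2934.

d ≈ 0.293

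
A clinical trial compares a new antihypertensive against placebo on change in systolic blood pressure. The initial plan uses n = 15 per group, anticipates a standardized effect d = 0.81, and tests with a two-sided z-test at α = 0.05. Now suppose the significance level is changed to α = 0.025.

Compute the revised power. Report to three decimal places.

Power ≈ 0.491

δ = d·√(n/2) = 0.81 × √(15/2) = 2.2183 (unchanged). New critical value: z_{0.0125} = 2.241.
Revised power = Φ(δ − 2.241) + Φ(−δ − 2.241) = Φ(-0.023) + Φ(-4.460) = 0.4908 + 0.0000 = 0.4908.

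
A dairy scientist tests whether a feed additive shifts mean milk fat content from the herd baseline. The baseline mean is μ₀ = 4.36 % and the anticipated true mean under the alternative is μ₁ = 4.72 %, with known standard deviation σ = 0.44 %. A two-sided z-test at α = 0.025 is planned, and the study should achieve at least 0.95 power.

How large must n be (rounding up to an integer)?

n = 23

Standardized effect: d = |μ₁ − μ₀| / σ = |4.72 − 4.36| / 0.44 = 0.8182
For power 0.95 need Φ(δ − z_{0.0125}) = 0.95, so δ = z_{0.0125} + z_{0.05} = 2.241 + 1.645 = 3.886.
(For δ > 0 the lower-tail rejection region contributes negligibly to power, so the one-term inversion is standard.)
δ = d·√n ⇒ n = (δ/d)² = (3.886 / 0.8182)² = 22.56.
Rounding up, n = 23.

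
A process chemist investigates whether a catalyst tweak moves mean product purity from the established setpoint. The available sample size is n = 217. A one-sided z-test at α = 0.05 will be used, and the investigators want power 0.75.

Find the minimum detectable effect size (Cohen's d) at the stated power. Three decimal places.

Need Φ(δ − 1.645) = 0.75, so δ = 1.645 + 0.674 = 2.319.
δ = d·√n ⇒ d = δ/√n = 2.319/√217 = 0.1574.

d ≈ 0.157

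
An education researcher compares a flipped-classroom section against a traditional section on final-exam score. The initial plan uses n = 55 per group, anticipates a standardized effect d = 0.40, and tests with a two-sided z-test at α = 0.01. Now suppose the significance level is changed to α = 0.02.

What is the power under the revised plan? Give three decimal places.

Power ≈ 0.410

δ = d·√(n/2) = 0.40 × √(55/2) = 2.0976 (unchanged). New critical value: z_{0.01} = 2.326.
Revised power = Φ(δ − 2.326) + Φ(−δ − 2.326) = Φ(-0.229) + Φ(-4.424) = 0.4095 + 0.0000 = 0.4095.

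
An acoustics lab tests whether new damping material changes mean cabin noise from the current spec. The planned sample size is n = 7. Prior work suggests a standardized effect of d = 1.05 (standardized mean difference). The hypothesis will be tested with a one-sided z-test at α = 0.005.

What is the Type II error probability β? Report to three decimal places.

Noncentrality parameter: δ = d·√n = 1.05 × √7 = 2.7780
One-sided α = 0.005 → critical value z_{0.005} = 2.576.
Power = P(Z > 2.576 − δ) = Φ(0.202) = 0.5801.
Type II error: β = 1 − power = 1 − 0.5801 = 0.4199.

β ≈ 0.420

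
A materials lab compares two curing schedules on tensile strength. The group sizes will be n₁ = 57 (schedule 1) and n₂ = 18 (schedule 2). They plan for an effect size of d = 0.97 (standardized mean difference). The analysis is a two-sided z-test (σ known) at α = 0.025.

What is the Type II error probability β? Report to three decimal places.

β ≈ 0.089

Noncentrality parameter: δ = d / √(1/n₁ + 1/n₂) = 0.97 / √(1/57 + 1/18) = 3.5877
Two-sided α = 0.025 → critical value z_{0.0125} = 2.241.
Power = Φ(δ − 2.241) + Φ(−δ − 2.241) = Φ(1.346) + Φ(-5.829) = 0.9109 + 0.0000 = 0.9109.
Type II error: β = 1 − power = 1 − 0.9109 = 0.0891.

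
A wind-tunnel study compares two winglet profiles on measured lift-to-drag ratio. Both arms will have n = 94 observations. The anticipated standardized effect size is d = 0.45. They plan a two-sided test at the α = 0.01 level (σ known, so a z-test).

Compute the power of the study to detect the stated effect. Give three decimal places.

Noncentrality parameter: δ = d·√(n/2) = 0.45 × √(94/2) = 3.0850
Critical value for a two-sided test at α = 0.01: z_{α/2} = 2.576.
Power = Φ(δ − 2.576) + Φ(−δ − 2.576) = Φ(0.509) + Φ(-5.661) = 0.6947 + 0.0000 = 0.6947.

Power ≈ 0.695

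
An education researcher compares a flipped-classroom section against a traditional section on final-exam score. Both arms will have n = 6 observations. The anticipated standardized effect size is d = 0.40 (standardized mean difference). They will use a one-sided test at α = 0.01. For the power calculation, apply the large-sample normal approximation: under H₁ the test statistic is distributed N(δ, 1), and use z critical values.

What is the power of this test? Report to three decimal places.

Power ≈ 0.051

Noncentrality parameter: λ = d·√(n/2) = 0.40 × √(6/2) = 0.6928
One-sided α = 0.01 → critical value z_{0.01} = 2.326.
Power = Φ(λ − 2.326) = Φ(-1.634) = 0.0512.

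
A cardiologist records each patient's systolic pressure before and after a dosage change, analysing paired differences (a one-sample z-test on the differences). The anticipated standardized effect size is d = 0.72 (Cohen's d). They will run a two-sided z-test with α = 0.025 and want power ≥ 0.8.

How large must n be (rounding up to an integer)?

For power 0.8 need Φ(δ − z_{0.0125}) = 0.8, so δ = z_{0.0125} + z_{0.20} = 2.241 + 0.842 = 3.083.
(For δ > 0 the lower-tail rejection region contributes negligibly to power, so the one-term inversion is standard.)
δ = d·√n ⇒ n = (δ/d)² = (3.083 / 0.72)² = 18.34.
Round up to the next whole unit.

n = 19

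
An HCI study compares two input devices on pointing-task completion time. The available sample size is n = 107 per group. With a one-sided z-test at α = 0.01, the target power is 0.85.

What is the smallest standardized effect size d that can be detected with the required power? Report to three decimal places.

Need Φ(δ − 2.326) = 0.85, so δ = 2.326 + 1.036 = 3.363.
δ = d·√(n/2) ⇒ d = δ/√(n/2) = 3.363/√(107/2) = 0.4597.

d ≈ 0.460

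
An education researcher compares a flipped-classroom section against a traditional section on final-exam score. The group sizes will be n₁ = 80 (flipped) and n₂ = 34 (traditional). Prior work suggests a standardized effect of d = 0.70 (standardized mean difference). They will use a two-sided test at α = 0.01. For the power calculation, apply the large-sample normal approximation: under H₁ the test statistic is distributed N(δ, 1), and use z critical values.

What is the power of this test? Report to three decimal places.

Noncentrality parameter: δ = d / √(1/n₁ + 1/n₂) = 0.70 / √(1/80 + 1/34) = 3.4192
Two-sided α = 0.01 → critical value z_{0.005} = 2.576.
Power = Φ(δ − 2.576) + Φ(−δ − 2.576) = Φ(0.843) + Φ(-5.995) = 0.8005 + 0.0000 = 0.8005.

Power ≈ 0.801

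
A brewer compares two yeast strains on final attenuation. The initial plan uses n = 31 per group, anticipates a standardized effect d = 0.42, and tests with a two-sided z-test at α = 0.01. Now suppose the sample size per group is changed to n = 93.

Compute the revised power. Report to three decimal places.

Power ≈ 0.613

With n = 93 per group: δ = d·√(n/2) = 0.42 × √(93/2) = 2.8640. Critical value z_{0.005} = 2.576.
Revised power = Φ(δ − 2.576) + Φ(−δ − 2.576) = Φ(0.288) + Φ(-5.440) = 0.6134 + 0.0000 = 0.6134.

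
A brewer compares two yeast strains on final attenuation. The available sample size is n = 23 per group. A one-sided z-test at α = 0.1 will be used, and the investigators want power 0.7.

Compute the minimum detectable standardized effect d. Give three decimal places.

d ≈ 0.533

Need Φ(δ − 1.282) = 0.7, so δ = 1.282 + 0.524 = 1.806.
δ = d·√(n/2) ⇒ d = δ/√(n/2) = 1.806/√(23/2) = 0.5325.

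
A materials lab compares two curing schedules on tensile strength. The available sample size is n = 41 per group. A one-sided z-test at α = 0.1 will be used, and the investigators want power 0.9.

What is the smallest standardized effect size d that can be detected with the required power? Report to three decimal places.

d ≈ 0.566

Required noncentrality: δ = z_{0.1} + z_{0.10} = 1.282 + 1.282 = 2.563.
δ = d·√(n/2) ⇒ d = δ/√(n/2) = 2.563/√(41/2) = 0.5661.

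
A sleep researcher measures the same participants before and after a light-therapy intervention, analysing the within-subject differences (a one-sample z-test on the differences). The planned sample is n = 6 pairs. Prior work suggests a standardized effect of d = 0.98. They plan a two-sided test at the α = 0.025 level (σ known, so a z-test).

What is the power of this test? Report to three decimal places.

Power ≈ 0.563

Noncentrality parameter: δ = d·√n = 0.98 × √6 = 2.4005
Two-sided α = 0.025 → critical value z_{0.0125} = 2.241.
Power = Φ(δ − 2.241) + Φ(−δ − 2.241) = Φ(0.159) + Φ(-4.642) = 0.5632 + 0.0000 = 0.5632.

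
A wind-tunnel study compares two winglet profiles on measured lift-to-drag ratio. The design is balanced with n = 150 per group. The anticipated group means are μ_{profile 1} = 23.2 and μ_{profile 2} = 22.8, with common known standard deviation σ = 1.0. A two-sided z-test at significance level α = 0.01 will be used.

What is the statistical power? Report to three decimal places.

Power ≈ 0.813

Standardized effect: d = |μ_{profile 1} − μ_{profile 2}| / σ = |23.2 − 22.8| / 1.0 = 0.4000
Noncentrality parameter: δ = d·√(n/2) = 0.4000 × √(150/2) = 3.4641
Critical value for a two-sided test at α = 0.01: z_{α/2} = 2.576.
Power = Φ(δ − 2.576) + Φ(−δ − 2.576) = Φ(0.888) + Φ(-6.040) = 0.8128 + 0.0000 = 0.8128.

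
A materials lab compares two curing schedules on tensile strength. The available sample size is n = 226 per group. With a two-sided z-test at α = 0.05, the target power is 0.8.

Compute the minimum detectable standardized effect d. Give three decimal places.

d ≈ 0.264

Required noncentrality: δ = z_{0.025} + z_{0.20} = 1.960 + 0.842 = 2.802.
(Lower-tail contribution to power is negligible for δ > 0.)
δ = d·√(n/2) ⇒ d = δ/√(n/2) = 2.802/√(226/2) = 0.2636.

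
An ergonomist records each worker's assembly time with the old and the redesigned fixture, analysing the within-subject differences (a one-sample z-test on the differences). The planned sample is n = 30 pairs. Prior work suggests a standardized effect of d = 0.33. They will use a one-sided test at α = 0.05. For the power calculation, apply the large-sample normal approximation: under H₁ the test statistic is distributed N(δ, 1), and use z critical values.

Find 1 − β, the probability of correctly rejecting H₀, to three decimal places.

Noncentrality parameter: λ = d·√n = 0.33 × √30 = 1.8075
Critical value for a one-sided test at α = 0.05: z_α = 1.645.
Power = P(Z > 1.645 − λ) = Φ(0.163) = 0.5646.

Power ≈ 0.565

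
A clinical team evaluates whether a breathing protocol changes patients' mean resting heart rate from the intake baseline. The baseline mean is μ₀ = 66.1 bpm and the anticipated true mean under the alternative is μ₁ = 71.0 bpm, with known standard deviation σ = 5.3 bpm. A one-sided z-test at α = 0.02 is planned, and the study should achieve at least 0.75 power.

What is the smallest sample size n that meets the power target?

Standardized effect: d = |μ₁ − μ₀| / σ = |71.0 − 66.1| / 5.3 = 0.9245
For power 0.75 need Φ(δ − z_{0.02}) = 0.75, so δ = z_{0.02} + z_{0.25} = 2.054 + 0.674 = 2.728.
δ = d·√n ⇒ n = (δ/d)² = (2.728 / 0.9245)² = 8.71.
Round up to the next whole unit.

n = 9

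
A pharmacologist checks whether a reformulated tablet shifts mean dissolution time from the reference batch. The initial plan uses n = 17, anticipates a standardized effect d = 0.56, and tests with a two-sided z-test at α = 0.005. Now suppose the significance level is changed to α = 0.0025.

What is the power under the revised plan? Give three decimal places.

Power ≈ 0.237

δ = d·√n = 0.56 × √17 = 2.3089 (unchanged). New critical value: z_{0.0013} = 3.023.
Revised power = Φ(δ − 3.023) + Φ(−δ − 3.023) = Φ(-0.714) + Φ(-5.332) = 0.2375 + 0.0000 = 0.2375.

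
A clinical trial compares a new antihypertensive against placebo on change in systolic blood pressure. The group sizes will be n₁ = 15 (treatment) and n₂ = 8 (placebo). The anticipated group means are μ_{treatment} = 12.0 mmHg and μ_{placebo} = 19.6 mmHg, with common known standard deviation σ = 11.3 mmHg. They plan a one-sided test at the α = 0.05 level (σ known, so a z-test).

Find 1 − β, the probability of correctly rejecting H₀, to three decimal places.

Standardized effect: d = |μ_{treatment} − μ_{placebo}| / σ = |12.0 − 19.6| / 11.3 = 0.6726
Noncentrality parameter: δ = d / √(1/n₁ + 1/n₂) = 0.6726 / √(1/15 + 1/8) = 1.5362
Critical value for a one-sided test at α = 0.05: z_α = 1.645.
Power = Φ(δ − 1.645) = Φ(-0.109) = 0.4568.

Power ≈ 0.457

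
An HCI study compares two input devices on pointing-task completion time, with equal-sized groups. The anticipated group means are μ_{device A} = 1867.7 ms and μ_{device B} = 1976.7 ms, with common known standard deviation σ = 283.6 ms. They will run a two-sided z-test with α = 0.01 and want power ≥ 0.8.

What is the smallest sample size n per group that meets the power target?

n = 159 per group

Standardized effect: d = |μ_{device A} − μ_{device B}| / σ = |1867.7 − 1976.7| / 283.6 = 0.3843
For power 0.8 need Φ(δ − z_{0.005}) = 0.8, so δ = z_{0.005} + z_{0.20} = 2.576 + 0.842 = 3.417.
(For δ > 0 the lower-tail rejection region contributes negligibly to power, so the one-term inversion is standard.)
δ = d·√(n/2) ⇒ n = 2(δ/d)² = 2 × (3.417 / 0.3843)² = 158.12.
Rounding up, n = 159 per group.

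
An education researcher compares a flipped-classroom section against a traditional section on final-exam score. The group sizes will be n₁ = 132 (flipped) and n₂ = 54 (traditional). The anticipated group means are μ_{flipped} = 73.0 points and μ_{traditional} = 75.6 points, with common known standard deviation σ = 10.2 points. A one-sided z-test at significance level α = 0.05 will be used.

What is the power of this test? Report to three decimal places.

Standardized effect: d = |μ_{flipped} − μ_{traditional}| / σ = |73.0 − 75.6| / 10.2 = 0.2549
Noncentrality parameter: δ = d / √(1/n₁ + 1/n₂) = 0.2549 / √(1/132 + 1/54) = 1.5780
Critical value for a one-sided test at α = 0.05: z_α = 1.645.
Power = Φ(δ − 1.645) = Φ(-0.067) = 0.4733.

Power ≈ 0.473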